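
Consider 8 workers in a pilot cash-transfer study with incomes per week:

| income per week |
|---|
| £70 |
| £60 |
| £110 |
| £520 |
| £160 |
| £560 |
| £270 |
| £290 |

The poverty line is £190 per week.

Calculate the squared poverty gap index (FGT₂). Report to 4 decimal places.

Below z: £60, £70, £110, £160 (q = 4 of N = 8).
Relative gaps: (190−60)/190 = 0.6842; (190−70)/190 = 0.6316; (190−110)/190 = 0.4211; (190−160)/190 = 0.1579.
Squared: 0.4681; 0.3989; 0.1773; 0.0249.
Sum = 1.069252; P₂ = 1.069252 / 8 = 0.1337.

0.1337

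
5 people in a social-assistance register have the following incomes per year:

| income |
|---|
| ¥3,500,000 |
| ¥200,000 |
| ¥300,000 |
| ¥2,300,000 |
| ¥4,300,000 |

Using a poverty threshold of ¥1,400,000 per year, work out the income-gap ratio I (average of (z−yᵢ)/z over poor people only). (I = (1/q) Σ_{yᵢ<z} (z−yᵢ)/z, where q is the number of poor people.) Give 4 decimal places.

Below the line: ¥200,000, ¥300,000 (q = 2 of N = 5).
Relative gaps: 0.8571, 0.7857; sum = 1.642857.
The income-gap ratio divides by q (the poor only): 1.642857 / 2 = 0.8214.

0.8214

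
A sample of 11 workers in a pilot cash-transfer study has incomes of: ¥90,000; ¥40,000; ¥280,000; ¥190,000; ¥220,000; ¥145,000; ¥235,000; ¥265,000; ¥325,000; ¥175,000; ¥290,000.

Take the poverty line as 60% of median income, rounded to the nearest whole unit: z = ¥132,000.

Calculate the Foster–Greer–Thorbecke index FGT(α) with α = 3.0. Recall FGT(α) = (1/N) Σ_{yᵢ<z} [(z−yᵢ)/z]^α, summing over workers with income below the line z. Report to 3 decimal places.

Below the line: ¥40,000, ¥90,000 (q = 2 of N = 11).
Gap ratios (z−y)/z: (132000−40000)/132000 = 0.6970; (132000−90000)/132000 = 0.3182.
Raised to α = 3.0: 0.33856; 0.03221.
Sum = 0.370777; FGT(3.0) = 0.370777 / 11 = 0.034.

0.034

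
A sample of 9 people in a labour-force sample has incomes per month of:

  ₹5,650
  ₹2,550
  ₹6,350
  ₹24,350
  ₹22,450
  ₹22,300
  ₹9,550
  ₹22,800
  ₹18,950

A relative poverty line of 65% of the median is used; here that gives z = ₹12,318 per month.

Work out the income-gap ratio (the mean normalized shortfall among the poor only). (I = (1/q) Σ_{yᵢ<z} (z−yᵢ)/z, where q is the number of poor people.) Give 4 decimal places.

0.5109

Poor units: ₹2,550, ₹5,650, ₹6,350, ₹9,550 (q = 4 of N = 9).
Shortfall ratios (z−y)/z: 0.7930, 0.5413, 0.4845, 0.2247; sum = 2.043514.
The income-gap ratio divides by q (the poor only): 2.043514 / 4 = 0.5109.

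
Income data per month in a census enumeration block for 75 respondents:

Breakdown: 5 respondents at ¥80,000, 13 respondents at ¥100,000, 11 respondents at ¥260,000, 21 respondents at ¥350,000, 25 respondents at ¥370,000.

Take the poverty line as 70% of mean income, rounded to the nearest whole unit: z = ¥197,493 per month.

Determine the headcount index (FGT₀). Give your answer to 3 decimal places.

18 of the 75 respondents have income below ¥197,493.
H = 18/75 = 0.240.

0.240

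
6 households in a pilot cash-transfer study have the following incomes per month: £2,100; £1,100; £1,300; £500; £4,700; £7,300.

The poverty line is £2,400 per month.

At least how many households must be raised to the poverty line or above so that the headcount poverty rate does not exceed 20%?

Currently q = 4 of N = 6 are below the line (H = 0.667).
A headcount ratio of at most 20% allows at most ⌊0.20 × 6⌋ = 1 poor households.
So at least 4 − 1 = 3 must be lifted.

3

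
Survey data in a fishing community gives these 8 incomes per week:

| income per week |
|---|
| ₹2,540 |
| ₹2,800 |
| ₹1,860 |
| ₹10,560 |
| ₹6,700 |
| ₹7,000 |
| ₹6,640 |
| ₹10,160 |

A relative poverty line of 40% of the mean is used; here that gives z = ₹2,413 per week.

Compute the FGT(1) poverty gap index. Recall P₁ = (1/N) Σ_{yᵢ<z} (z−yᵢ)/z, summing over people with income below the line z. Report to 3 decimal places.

0.029

Poor units: ₹1,860 (q = 1 of N = 8).
Shortfall ratios: (2413−1860)/2413 = 0.2292.
Sum of shortfalls = 0.229175; P₁ averages over all N: 0.229175 / 8 = 0.029.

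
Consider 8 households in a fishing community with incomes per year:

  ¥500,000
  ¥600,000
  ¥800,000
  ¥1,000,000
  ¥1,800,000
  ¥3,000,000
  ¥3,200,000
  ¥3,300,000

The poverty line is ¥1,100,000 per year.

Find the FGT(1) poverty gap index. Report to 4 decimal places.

0.1705

Below the line: ¥500,000, ¥600,000, ¥800,000, ¥1,000,000 (q = 4 of N = 8).
Relative gaps: (1100000−500000)/1100000 = 0.5455; (1100000−600000)/1100000 = 0.4545; (1100000−800000)/1100000 = 0.2727; (1100000−1000000)/1100000 = 0.0909.
Σ = 1.363636. Dividing by the full population N = 8 gives P₁ = 0.1705.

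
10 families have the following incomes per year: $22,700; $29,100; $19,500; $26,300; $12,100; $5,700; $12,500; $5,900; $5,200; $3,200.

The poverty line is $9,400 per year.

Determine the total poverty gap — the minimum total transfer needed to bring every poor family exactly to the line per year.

$17,600

Below the line: $3,200, $5,200, $5,700, $5,900 (q = 4 of N = 10).
Individual gaps: 9400−3200 = 6200; 9400−5200 = 4200; 9400−5700 = 3700; 9400−5900 = 3500.
Aggregate gap = $17,600.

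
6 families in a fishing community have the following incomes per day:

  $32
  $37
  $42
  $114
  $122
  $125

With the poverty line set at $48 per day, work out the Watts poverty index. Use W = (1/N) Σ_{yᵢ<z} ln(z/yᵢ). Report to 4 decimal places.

0.1332

Below the line: $32, $37, $42 (q = 3 of N = 6).
Log shortfalls: ln(48/32) = 0.4055; ln(48/37) = 0.2603; ln(48/42) = 0.1335.
W = 0.799280 / 6 = 0.1332.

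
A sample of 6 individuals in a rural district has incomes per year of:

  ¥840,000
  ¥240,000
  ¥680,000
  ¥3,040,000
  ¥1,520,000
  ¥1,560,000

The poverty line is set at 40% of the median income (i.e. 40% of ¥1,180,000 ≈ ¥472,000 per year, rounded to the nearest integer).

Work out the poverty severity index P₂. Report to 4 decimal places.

Below z: ¥240,000 (q = 1 of N = 6).
Gap ratios (z−y)/z: (472000−240000)/472000 = 0.4915.
Squared: 0.2416.
Sum = 0.241597; P₂ = 0.241597 / 6 = 0.0403.

0.0403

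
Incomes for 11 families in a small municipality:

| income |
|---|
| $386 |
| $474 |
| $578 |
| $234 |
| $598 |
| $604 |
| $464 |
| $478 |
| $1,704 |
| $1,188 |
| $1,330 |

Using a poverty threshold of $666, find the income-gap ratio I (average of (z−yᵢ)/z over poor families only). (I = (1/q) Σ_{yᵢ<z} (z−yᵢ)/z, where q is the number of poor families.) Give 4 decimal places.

0.2838

Below z: $234, $386, $464, $474, $478, $578, $598, $604 (q = 8 of N = 11).
Relative gaps: 0.6486, 0.4204, 0.3033, 0.2883, 0.2823, 0.1321, 0.1021, 0.0931; sum = 2.270270.
I averages over the q = 8 poor units only: 2.270270 / 8 = 0.2838.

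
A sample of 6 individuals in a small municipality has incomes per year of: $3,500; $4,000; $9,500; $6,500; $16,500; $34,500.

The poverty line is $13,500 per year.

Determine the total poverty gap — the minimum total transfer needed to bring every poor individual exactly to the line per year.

Incomes under z: $3,500, $4,000, $6,500, $9,500 (q = 4 of N = 6).
Individual gaps: 13500−3500 = 10000; 13500−4000 = 9500; 13500−6500 = 7000; 13500−9500 = 4000.
Aggregate gap = $30,500.

$30,500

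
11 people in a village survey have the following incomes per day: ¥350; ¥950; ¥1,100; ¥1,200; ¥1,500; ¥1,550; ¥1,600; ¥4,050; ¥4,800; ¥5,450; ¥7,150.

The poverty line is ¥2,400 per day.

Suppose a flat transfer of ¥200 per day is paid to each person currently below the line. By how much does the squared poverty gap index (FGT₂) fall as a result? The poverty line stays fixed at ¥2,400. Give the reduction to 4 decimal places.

Before: below the line — ¥350, ¥950, ¥1,100, ¥1,200, ¥1,500, ¥1,550, ¥1,600; squared poverty gap index (FGT₂) = 0.183199.
After the ¥200 transfer: below the line — ¥550, ¥1,150, ¥1,300, ¥1,400, ¥1,700, ¥1,750, ¥1,800; squared poverty gap index (FGT₂) = 0.133641.
Reduction = 0.183199 − 0.133641 = 0.0496.

0.0496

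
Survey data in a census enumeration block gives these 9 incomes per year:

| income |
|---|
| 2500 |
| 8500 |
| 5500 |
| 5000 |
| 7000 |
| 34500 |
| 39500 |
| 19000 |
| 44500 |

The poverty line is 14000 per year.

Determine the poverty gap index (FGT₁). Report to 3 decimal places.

0.329

Poor units: 2500, 5000, 5500, 7000, 8500 (q = 5 of N = 9).
Shortfall ratios: (14000−2500)/14000 = 0.8214; (14000−5000)/14000 = 0.6429; (14000−5500)/14000 = 0.6071; (14000−7000)/14000 = 0.5000; (14000−8500)/14000 = 0.3929.
Σ = 2.964286. Dividing by the full population N = 9 gives P₁ = 0.329.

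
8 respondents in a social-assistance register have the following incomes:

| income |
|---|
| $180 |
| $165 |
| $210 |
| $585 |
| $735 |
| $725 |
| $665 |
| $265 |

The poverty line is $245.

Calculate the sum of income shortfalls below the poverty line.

Incomes under z: $165, $180, $210 (q = 3 of N = 8).
Individual gaps: 245−165 = 80; 245−180 = 65; 245−210 = 35.
Aggregate gap = $180.

$180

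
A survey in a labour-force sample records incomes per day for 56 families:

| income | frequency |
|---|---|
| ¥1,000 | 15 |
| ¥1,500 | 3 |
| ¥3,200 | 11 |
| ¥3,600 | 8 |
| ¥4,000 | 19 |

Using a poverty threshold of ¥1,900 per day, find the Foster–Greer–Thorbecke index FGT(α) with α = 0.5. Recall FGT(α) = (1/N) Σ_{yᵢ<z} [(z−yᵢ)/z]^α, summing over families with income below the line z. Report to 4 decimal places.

Incomes under z: 15×¥1,000, 3×¥1,500 (q = 18 of N = 56).
Gap ratios (z−y)/z: (1900−1000)/1900 = 0.4737 (×15); (1900−1500)/1900 = 0.2105 (×3).
Raised to α = 0.5: 0.68825 (×15); 0.45883 (×3).
Sum = 11.700202; FGT(0.5) = 11.700202 / 56 = 0.2089.

0.2089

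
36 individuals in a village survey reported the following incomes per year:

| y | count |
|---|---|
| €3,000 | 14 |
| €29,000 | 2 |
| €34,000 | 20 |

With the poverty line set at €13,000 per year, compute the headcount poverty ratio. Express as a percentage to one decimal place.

14 of the 36 individuals have income below €13,000.
H = 14/36 = 38.9%.

38.9%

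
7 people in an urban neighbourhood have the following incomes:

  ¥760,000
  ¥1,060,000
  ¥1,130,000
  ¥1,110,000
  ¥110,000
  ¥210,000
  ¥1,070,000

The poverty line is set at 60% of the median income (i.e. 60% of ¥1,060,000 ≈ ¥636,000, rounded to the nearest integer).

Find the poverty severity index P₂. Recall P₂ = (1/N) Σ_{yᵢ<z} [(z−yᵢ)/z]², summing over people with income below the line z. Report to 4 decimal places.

Poor units: ¥110,000, ¥210,000 (q = 2 of N = 7).
Normalized shortfalls: (636000−110000)/636000 = 0.8270; (636000−210000)/636000 = 0.6698.
Squared: 0.6840; 0.4486.
Sum = 1.132649; P₂ = 1.132649 / 7 = 0.1618.

0.1618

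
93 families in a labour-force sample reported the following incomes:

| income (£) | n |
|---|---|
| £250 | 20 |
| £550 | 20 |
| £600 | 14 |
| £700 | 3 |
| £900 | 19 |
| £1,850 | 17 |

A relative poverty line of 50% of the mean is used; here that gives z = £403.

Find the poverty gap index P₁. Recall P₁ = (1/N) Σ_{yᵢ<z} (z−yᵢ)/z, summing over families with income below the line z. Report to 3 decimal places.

0.082

Below the line: 20×£250 (q = 20 of N = 93).
Relative gaps: (403−250)/403 = 0.3797 (×20).
Sum of shortfalls = 7.593052; P₁ averages over all N: 7.593052 / 93 = 0.082.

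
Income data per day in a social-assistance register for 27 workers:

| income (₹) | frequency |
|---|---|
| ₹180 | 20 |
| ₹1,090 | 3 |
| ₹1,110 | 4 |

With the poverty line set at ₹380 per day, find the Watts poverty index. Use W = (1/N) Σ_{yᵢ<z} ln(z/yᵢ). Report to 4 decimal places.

0.5535

Poor units: 20×₹180 (q = 20 of N = 27).
Log shortfalls: ln(380/180) = 0.7472 (×20).
W = 14.944288 / 27 = 0.5535.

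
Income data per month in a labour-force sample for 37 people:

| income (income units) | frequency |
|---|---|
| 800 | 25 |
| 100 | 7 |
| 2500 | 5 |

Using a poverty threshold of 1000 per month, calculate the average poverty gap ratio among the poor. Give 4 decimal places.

Below z: 7×100, 25×800 (q = 32 of N = 37).
Relative gaps: 0.9000 (×7), 0.2000 (×25); sum = 11.300000.
I averages over the q = 32 poor units only: 11.300000 / 32 = 0.3531.

0.3531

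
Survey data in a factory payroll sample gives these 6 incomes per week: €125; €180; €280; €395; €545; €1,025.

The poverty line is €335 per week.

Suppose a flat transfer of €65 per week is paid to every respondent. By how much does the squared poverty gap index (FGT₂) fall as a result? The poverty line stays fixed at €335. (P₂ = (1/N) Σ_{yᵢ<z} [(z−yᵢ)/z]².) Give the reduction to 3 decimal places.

Before: below the line — €125, €180, €280; squared poverty gap index (FGT₂) = 0.10567.
After the €65 transfer: below the line — €190, €245; squared poverty gap index (FGT₂) = 0.04325.
Reduction = 0.10567 − 0.04325 = 0.062.

0.062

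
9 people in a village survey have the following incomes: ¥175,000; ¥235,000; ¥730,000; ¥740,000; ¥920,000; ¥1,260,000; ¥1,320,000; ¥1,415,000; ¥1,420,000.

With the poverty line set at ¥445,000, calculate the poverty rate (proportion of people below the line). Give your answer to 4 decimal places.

2 of the 9 people have income below ¥445,000.
H = 2/9 = 0.2222.

0.2222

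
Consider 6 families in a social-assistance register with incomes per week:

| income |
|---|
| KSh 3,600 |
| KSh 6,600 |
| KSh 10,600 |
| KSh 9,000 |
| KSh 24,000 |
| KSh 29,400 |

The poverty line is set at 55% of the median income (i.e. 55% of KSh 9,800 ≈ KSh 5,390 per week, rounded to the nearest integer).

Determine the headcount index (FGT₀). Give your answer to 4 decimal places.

0.1667

1 of the 6 families have income below KSh 5,390.
H = 1/6 = 0.1667.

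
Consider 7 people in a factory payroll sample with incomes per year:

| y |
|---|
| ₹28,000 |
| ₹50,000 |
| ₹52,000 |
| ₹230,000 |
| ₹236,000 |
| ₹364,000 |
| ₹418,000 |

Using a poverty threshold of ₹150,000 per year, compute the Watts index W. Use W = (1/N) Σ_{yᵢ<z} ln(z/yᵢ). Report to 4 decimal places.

0.5481

Below z: ₹28,000, ₹50,000, ₹52,000 (q = 3 of N = 7).
Log shortfalls: ln(150000/28000) = 1.6784; ln(150000/50000) = 1.0986; ln(150000/52000) = 1.0594.
W = 3.836435 / 7 = 0.5481.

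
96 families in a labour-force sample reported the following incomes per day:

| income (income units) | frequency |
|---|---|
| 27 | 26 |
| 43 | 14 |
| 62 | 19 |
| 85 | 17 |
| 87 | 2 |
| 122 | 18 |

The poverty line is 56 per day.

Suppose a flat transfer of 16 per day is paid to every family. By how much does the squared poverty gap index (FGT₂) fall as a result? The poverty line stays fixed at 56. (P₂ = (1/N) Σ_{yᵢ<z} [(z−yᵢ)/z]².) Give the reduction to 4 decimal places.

Before: below the line — 26×27, 14×43; squared poverty gap index (FGT₂) = 0.080490.
After the 16 transfer: below the line — 26×43; squared poverty gap index (FGT₂) = 0.014595.
Reduction = 0.080490 − 0.014595 = 0.0659.

0.0659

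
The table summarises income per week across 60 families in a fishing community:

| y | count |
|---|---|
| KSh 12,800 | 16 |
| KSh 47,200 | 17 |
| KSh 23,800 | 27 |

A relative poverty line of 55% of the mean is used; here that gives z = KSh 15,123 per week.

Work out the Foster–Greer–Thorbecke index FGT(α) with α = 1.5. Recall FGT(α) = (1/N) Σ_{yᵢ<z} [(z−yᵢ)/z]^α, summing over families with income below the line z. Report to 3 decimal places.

Poor units: 16×KSh 12,800 (q = 16 of N = 60).
Relative gaps: (15123−12800)/15123 = 0.1536 (×16).
Raised to α = 1.5: 0.06020 (×16).
Sum = 0.963245; FGT(1.5) = 0.963245 / 60 = 0.016.

0.016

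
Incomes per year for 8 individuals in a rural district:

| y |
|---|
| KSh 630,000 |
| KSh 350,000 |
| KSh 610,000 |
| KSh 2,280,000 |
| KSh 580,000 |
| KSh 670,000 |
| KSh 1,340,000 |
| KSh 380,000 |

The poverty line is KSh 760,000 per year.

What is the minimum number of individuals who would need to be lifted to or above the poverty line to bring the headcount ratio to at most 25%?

4

Currently q = 6 of N = 8 are below the line (H = 0.750).
A headcount ratio of at most 25% allows at most ⌊0.25 × 8⌋ = 2 poor individuals.
So at least 6 − 2 = 4 must be lifted.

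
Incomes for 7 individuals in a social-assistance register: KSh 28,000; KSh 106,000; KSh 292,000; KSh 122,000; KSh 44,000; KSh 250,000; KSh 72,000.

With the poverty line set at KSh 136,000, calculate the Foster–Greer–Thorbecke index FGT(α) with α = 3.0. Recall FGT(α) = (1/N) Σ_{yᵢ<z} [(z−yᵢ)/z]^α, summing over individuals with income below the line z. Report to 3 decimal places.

Below z: KSh 28,000, KSh 44,000, KSh 72,000, KSh 106,000, KSh 122,000 (q = 5 of N = 7).
Relative gaps: (136000−28000)/136000 = 0.7941; (136000−44000)/136000 = 0.6765; (136000−72000)/136000 = 0.4706; (136000−106000)/136000 = 0.2206; (136000−122000)/136000 = 0.1029.
Raised to α = 3.0: 0.50079; 0.30956; 0.10421; 0.01073; 0.00109.
Sum = 0.926388; FGT(3.0) = 0.926388 / 7 = 0.132.

0.132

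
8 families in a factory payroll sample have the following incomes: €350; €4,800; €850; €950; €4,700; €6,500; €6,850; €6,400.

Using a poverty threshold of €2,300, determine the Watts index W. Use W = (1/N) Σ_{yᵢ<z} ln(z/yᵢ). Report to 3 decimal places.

0.470

Poor units: €350, €850, €950 (q = 3 of N = 8).
Log shortfalls: ln(2300/350) = 1.8827; ln(2300/850) = 0.9954; ln(2300/950) = 0.8842.
W = 3.762362 / 8 = 0.470.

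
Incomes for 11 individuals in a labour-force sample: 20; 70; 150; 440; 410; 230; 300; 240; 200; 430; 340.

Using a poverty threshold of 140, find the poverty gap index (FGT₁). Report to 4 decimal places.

Poor units: 20, 70 (q = 2 of N = 11).
Relative gaps: (140−20)/140 = 0.8571; (140−70)/140 = 0.5000.
Sum of shortfalls = 1.357143; P₁ averages over all N: 1.357143 / 11 = 0.1234.

0.1234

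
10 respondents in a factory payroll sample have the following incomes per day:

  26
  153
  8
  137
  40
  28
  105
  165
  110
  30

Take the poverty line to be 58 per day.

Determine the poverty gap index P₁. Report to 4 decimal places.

0.2724

Incomes under z: 8, 26, 28, 30, 40 (q = 5 of N = 10).
Relative gaps: (58−8)/58 = 0.8621; (58−26)/58 = 0.5517; (58−28)/58 = 0.5172; (58−30)/58 = 0.4828; (58−40)/58 = 0.3103.
Sum of shortfalls = 2.724138; P₁ averages over all N: 2.724138 / 10 = 0.2724.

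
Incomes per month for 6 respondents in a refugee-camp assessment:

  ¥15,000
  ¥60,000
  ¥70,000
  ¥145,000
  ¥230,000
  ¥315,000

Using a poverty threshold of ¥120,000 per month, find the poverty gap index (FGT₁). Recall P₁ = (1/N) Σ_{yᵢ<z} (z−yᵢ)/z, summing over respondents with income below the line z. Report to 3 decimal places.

Below the line: ¥15,000, ¥60,000, ¥70,000 (q = 3 of N = 6).
Gap ratios (z−y)/z: (120000−15000)/120000 = 0.8750; (120000−60000)/120000 = 0.5000; (120000−70000)/120000 = 0.4167.
Sum of shortfalls = 1.791667; P₁ averages over all N: 1.791667 / 6 = 0.299.

0.299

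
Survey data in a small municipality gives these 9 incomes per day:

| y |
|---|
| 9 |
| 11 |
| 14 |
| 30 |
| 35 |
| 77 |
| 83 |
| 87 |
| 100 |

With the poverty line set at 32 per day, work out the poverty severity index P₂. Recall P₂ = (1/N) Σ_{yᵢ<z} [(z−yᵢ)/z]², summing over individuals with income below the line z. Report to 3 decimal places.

Incomes under z: 9, 11, 14, 30 (q = 4 of N = 9).
Relative gaps: (32−9)/32 = 0.7188; (32−11)/32 = 0.6562; (32−14)/32 = 0.5625; (32−30)/32 = 0.0625.
Squared: 0.5166; 0.4307; 0.3164; 0.0039.
Sum = 1.267578; P₂ = 1.267578 / 9 = 0.141.

0.141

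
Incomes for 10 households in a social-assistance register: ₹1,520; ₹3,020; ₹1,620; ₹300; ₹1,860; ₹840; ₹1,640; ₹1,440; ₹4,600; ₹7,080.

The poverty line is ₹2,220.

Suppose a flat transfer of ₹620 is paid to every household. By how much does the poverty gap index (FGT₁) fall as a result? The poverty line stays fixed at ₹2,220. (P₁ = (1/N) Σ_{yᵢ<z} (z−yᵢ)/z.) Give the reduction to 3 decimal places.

0.181

Before: below the line — ₹300, ₹840, ₹1,440, ₹1,520, ₹1,620, ₹1,640, ₹1,860; poverty gap index (FGT₁) = 0.28468.
After the ₹620 transfer: below the line — ₹920, ₹1,460, ₹2,060, ₹2,140; poverty gap index (FGT₁) = 0.10360.
Reduction = 0.28468 − 0.10360 = 0.181.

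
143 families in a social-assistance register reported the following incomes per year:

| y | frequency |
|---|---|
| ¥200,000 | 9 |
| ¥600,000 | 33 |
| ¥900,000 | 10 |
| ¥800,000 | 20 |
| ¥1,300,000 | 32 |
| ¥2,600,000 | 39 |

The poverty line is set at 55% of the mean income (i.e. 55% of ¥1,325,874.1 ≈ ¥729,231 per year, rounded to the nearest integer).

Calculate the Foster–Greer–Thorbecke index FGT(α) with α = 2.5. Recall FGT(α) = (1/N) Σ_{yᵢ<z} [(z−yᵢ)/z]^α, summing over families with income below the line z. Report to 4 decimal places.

0.0313

Poor units: 9×¥200,000, 33×¥600,000 (q = 42 of N = 143).
Gap ratios (z−y)/z: (729231−200000)/729231 = 0.7257 (×9); (729231−600000)/729231 = 0.1772 (×33).
Raised to α = 2.5: 0.44869 (×9); 0.01322 (×33).
Sum = 4.474530; FGT(2.5) = 4.474530 / 143 = 0.0313.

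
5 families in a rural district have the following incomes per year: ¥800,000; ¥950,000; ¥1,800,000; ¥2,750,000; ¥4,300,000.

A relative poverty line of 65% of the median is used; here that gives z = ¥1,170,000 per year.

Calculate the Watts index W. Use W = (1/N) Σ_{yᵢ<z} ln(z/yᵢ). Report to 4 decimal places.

Below the line: ¥800,000, ¥950,000 (q = 2 of N = 5).
Log gaps: ln(1170000/800000) = 0.3801; ln(1170000/950000) = 0.2083.
W = 0.588444 / 5 = 0.1177.

0.1177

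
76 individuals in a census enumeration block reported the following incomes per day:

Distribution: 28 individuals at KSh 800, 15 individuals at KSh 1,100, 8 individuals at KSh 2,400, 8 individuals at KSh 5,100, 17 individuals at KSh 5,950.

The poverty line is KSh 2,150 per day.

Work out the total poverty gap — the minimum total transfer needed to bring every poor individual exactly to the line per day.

KSh 53,550

Below the line: 28×KSh 800, 15×KSh 1,100 (q = 43 of N = 76).
Individual gaps: 28×(2150−800) = 37800; 15×(2150−1100) = 15750.
Aggregate gap = KSh 53,550.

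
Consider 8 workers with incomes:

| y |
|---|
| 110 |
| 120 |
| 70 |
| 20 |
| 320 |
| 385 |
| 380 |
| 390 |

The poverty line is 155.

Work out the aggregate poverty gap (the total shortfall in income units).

300

Below the line: 20, 70, 110, 120 (q = 4 of N = 8).
Individual gaps: 155−20 = 135; 155−70 = 85; 155−110 = 45; 155−120 = 35.
Aggregate gap = 300.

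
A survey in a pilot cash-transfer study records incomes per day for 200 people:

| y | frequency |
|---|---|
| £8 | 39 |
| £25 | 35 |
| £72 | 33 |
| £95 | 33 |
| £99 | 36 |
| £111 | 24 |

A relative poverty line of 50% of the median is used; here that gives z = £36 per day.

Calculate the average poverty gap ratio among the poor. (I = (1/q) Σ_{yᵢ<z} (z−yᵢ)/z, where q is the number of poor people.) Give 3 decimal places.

0.554

Poor units: 39×£8, 35×£25 (q = 74 of N = 200).
Shortfall ratios (z−y)/z: 0.7778 (×39), 0.3056 (×35); sum = 41.027778.
The income-gap ratio divides by q (the poor only): 41.027778 / 74 = 0.554.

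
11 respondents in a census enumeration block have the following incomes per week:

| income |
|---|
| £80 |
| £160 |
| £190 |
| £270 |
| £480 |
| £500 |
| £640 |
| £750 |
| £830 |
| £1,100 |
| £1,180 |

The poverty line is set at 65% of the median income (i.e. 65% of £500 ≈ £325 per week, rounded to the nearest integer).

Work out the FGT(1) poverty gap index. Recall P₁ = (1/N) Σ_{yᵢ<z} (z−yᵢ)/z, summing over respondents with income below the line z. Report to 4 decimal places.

Below the line: £80, £160, £190, £270 (q = 4 of N = 11).
Shortfall ratios: (325−80)/325 = 0.7538; (325−160)/325 = 0.5077; (325−190)/325 = 0.4154; (325−270)/325 = 0.1692.
Sum of shortfalls = 1.846154; P₁ averages over all N: 1.846154 / 11 = 0.1678.

0.1678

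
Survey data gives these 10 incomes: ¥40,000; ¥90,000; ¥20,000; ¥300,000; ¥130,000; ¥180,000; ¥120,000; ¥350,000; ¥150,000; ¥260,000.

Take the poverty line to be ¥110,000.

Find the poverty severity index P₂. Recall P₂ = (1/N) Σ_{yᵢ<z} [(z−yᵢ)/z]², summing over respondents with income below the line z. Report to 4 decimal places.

0.1107

Poor units: ¥20,000, ¥40,000, ¥90,000 (q = 3 of N = 10).
Gap ratios (z−y)/z: (110000−20000)/110000 = 0.8182; (110000−40000)/110000 = 0.6364; (110000−90000)/110000 = 0.1818.
Squared: 0.6694; 0.4050; 0.0331.
Sum = 1.107438; P₂ = 1.107438 / 10 = 0.1107.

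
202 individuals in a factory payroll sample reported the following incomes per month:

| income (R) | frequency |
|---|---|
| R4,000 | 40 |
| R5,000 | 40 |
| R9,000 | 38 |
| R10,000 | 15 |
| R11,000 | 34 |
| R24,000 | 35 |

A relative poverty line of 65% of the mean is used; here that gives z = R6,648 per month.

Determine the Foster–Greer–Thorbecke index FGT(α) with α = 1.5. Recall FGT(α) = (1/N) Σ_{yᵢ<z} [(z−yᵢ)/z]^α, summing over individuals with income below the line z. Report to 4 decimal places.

0.0742

Below the line: 40×R4,000, 40×R5,000 (q = 80 of N = 202).
Gap ratios (z−y)/z: (6648−4000)/6648 = 0.3983 (×40); (6648−5000)/6648 = 0.2479 (×40).
Raised to α = 1.5: 0.25139 (×40); 0.12342 (×40).
Sum = 14.992382; FGT(1.5) = 14.992382 / 202 = 0.0742.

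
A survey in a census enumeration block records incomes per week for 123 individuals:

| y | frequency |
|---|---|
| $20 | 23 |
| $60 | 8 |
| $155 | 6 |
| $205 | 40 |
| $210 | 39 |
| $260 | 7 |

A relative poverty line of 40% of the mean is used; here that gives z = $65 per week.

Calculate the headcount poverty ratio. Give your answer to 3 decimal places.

31 of the 123 individuals have income below $65.
H = 31/123 = 0.252.

0.252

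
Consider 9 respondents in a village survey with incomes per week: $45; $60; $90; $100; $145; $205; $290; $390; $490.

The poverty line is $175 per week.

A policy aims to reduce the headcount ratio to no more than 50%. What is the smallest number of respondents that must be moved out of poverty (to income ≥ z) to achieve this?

Currently q = 5 of N = 9 are below the line (H = 0.556).
A headcount ratio of at most 50% allows at most ⌊0.50 × 9⌋ = 4 poor respondents.
So at least 5 − 4 = 1 must be lifted.

1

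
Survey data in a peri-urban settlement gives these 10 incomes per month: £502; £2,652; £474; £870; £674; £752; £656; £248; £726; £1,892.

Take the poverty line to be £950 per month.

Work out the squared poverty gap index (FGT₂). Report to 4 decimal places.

Below the line: £248, £474, £502, £656, £674, £726, £752, £870 (q = 8 of N = 10).
Shortfall ratios: (950−248)/950 = 0.7389; (950−474)/950 = 0.5011; (950−502)/950 = 0.4716; (950−656)/950 = 0.3095; (950−674)/950 = 0.2905; (950−726)/950 = 0.2358; (950−752)/950 = 0.2084; (950−870)/950 = 0.0842.
Squared: 0.5460; 0.2511; 0.2224; 0.0958; 0.0844; 0.0556; 0.0434; 0.0071.
Sum = 1.305791; P₂ = 1.305791 / 10 = 0.1306.

0.1306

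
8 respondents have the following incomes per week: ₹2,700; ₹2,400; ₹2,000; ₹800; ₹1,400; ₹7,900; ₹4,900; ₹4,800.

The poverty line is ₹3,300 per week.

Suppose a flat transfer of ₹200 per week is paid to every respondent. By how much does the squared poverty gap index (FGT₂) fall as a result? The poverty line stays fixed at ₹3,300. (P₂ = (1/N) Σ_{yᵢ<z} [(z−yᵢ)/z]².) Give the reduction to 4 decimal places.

0.0308

Before: below the line — ₹800, ₹1,400, ₹2,000, ₹2,400, ₹2,700; squared poverty gap index (FGT₂) = 0.146006.
After the ₹200 transfer: below the line — ₹1,000, ₹1,600, ₹2,200, ₹2,600, ₹2,900; squared poverty gap index (FGT₂) = 0.115243.
Reduction = 0.146006 − 0.115243 = 0.0308.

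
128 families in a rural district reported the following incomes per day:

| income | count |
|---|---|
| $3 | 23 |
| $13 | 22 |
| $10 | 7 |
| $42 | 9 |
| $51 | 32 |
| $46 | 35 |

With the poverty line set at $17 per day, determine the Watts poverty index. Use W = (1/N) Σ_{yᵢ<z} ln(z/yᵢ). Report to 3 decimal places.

0.387

Below z: 23×$3, 7×$10, 22×$13 (q = 52 of N = 128).
Log shortfalls: ln(17/3) = 1.7346 (×23); ln(17/10) = 0.5306 (×7); ln(17/13) = 0.2683 (×22).
W = 49.512030 / 128 = 0.387.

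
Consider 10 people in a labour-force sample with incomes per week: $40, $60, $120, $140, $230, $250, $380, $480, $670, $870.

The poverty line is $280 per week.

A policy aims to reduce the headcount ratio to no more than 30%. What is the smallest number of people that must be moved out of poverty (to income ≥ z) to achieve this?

6 of the 10 people are poor, so H = 6/10 = 0.600.
A headcount ratio of at most 30% allows at most ⌊0.30 × 10⌋ = 3 poor people.
So at least 6 − 3 = 3 must be lifted.

3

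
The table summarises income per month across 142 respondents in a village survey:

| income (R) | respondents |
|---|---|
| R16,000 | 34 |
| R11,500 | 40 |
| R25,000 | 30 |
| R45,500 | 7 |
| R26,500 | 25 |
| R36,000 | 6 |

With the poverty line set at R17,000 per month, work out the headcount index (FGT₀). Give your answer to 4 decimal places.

0.5211

74 of the 142 respondents have income below R17,000.
H = 74/142 = 0.5211.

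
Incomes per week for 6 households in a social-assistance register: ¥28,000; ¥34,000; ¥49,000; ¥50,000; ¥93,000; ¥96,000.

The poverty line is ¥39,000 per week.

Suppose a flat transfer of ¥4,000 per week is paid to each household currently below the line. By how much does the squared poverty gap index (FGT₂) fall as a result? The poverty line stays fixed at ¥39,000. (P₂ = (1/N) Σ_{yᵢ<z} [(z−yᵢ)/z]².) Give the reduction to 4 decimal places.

Before: below the line — ¥28,000, ¥34,000; squared poverty gap index (FGT₂) = 0.015998.
After the ¥4,000 transfer: below the line — ¥32,000, ¥38,000; squared poverty gap index (FGT₂) = 0.005479.
Reduction = 0.015998 − 0.005479 = 0.0105.

0.0105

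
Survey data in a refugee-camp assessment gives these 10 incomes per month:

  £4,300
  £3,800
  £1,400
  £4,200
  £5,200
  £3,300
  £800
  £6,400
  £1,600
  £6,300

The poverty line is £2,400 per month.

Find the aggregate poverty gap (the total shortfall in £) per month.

£3,400

Below z: £800, £1,400, £1,600 (q = 3 of N = 10).
Individual gaps: 2400−800 = 1600; 2400−1400 = 1000; 2400−1600 = 800.
Aggregate gap = £3,400.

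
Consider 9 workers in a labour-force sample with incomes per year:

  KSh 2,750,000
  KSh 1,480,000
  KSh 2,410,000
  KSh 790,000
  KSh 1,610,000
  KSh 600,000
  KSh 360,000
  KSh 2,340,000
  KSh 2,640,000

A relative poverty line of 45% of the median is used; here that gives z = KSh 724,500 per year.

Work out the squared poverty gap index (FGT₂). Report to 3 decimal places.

0.031

Poor units: KSh 360,000, KSh 600,000 (q = 2 of N = 9).
Relative gaps: (724500−360000)/724500 = 0.5031; (724500−600000)/724500 = 0.1718.
Squared: 0.2531; 0.0295.
Sum = 0.282645; P₂ = 0.282645 / 9 = 0.031.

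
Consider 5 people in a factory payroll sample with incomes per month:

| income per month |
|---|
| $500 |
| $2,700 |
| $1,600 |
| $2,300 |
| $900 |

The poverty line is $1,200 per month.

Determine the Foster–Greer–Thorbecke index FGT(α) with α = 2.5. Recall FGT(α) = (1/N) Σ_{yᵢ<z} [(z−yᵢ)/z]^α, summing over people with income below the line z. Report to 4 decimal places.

0.0582

Below z: $500, $900 (q = 2 of N = 5).
Shortfall ratios: (1200−500)/1200 = 0.5833; (1200−900)/1200 = 0.2500.
Raised to α = 2.5: 0.25989; 0.03125.
Sum = 0.291141; FGT(2.5) = 0.291141 / 5 = 0.0582.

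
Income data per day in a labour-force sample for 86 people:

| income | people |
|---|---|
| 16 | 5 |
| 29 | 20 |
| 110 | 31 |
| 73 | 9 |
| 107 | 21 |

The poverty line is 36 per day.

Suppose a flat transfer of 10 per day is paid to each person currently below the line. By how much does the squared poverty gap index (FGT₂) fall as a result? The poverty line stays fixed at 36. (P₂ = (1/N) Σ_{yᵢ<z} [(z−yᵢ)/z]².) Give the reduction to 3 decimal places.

0.022

Before: below the line — 5×16, 20×29; squared poverty gap index (FGT₂) = 0.02674.
After the 10 transfer: below the line — 5×26; squared poverty gap index (FGT₂) = 0.00449.
Reduction = 0.02674 − 0.00449 = 0.022.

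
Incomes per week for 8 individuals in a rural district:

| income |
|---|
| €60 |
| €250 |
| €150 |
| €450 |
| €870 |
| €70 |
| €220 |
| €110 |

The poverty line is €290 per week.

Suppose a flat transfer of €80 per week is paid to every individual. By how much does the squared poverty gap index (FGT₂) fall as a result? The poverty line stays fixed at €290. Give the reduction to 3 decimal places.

Before: below the line — €60, €70, €110, €150, €220, €250; squared poverty gap index (FGT₂) = 0.23751.
After the €80 transfer: below the line — €140, €150, €190, €230; squared poverty gap index (FGT₂) = 0.08279.
Reduction = 0.23751 − 0.08279 = 0.155.

0.155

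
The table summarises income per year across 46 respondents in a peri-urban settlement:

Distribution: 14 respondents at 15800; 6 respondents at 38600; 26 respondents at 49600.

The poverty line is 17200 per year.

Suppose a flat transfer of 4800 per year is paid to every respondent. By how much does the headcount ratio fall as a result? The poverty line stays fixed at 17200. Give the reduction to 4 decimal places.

Before: below the line — 14×15800; headcount ratio = 0.304348.
After the 4800 transfer: below the line — none; headcount ratio = 0.000000.
Reduction = 0.304348 − 0.000000 = 0.3043.

0.3043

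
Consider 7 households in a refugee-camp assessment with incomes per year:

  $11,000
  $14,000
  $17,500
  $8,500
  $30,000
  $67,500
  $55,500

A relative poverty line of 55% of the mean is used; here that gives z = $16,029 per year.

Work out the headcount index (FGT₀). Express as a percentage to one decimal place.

42.9%

3 of the 7 households have income below $16,029.
H = 3/7 = 42.9%.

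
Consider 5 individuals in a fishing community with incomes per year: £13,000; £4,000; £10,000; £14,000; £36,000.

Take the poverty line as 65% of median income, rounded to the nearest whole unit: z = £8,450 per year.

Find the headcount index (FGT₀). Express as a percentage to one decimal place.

20.0%

1 of the 5 individuals have income below £8,450.
H = 1/5 = 20.0%.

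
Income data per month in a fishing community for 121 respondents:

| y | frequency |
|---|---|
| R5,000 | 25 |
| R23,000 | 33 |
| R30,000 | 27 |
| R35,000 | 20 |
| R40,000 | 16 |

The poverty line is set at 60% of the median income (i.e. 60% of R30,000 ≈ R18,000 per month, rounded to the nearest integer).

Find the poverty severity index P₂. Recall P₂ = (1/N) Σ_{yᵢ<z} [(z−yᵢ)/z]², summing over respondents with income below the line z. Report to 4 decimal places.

Poor units: 25×R5,000 (q = 25 of N = 121).
Relative gaps: (18000−5000)/18000 = 0.7222 (×25).
Squared: 0.5216 (×25).
Sum = 13.040123; P₂ = 13.040123 / 121 = 0.1078.

0.1078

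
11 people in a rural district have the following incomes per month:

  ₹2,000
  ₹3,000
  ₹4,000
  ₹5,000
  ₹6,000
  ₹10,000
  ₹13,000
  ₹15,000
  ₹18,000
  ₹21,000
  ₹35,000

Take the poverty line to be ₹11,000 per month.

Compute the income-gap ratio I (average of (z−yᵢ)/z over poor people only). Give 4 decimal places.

0.5455

Below z: ₹2,000, ₹3,000, ₹4,000, ₹5,000, ₹6,000, ₹10,000 (q = 6 of N = 11).
Shortfall ratios (z−y)/z: 0.8182, 0.7273, 0.6364, 0.5455, 0.4545, 0.0909; sum = 3.272727.
I averages over the q = 6 poor units only: 3.272727 / 6 = 0.5455.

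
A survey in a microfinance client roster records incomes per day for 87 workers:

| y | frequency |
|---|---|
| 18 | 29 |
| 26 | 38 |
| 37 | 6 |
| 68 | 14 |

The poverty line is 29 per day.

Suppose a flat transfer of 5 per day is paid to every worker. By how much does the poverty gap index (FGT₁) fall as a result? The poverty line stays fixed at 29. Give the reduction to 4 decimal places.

Before: below the line — 29×18, 38×26; poverty gap index (FGT₁) = 0.171621.
After the 5 transfer: below the line — 29×23; poverty gap index (FGT₁) = 0.068966.
Reduction = 0.171621 − 0.068966 = 0.1027.

0.1027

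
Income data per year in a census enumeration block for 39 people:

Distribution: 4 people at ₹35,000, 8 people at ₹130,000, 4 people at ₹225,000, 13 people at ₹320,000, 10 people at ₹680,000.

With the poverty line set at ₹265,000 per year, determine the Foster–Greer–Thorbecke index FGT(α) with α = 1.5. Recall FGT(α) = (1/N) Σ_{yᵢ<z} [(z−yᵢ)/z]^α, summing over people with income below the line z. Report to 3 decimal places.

Below z: 4×₹35,000, 8×₹130,000, 4×₹225,000 (q = 16 of N = 39).
Relative gaps: (265000−35000)/265000 = 0.8679 (×4); (265000−130000)/265000 = 0.5094 (×8); (265000−225000)/265000 = 0.1509 (×4).
Raised to α = 1.5: 0.80858 (×4); 0.36361 (×8); 0.05864 (×4).
Sum = 6.377748; FGT(1.5) = 6.377748 / 39 = 0.164.

0.164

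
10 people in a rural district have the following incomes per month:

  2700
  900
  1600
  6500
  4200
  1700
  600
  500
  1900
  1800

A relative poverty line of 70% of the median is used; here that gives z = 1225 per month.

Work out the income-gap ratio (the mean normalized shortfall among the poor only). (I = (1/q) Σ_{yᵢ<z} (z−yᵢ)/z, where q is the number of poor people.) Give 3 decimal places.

0.456

Below the line: 500, 600, 900 (q = 3 of N = 10).
Shortfall ratios (z−y)/z: 0.5918, 0.5102, 0.2653; sum = 1.367347.
The income-gap ratio divides by q (the poor only): 1.367347 / 3 = 0.456.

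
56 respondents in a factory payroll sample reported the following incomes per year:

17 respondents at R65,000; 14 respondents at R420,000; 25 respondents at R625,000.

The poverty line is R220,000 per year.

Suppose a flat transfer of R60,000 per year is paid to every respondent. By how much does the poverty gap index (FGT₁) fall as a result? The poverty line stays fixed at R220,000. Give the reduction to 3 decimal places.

0.083

Before: below the line — 17×R65,000; poverty gap index (FGT₁) = 0.21388.
After the R60,000 transfer: below the line — 17×R125,000; poverty gap index (FGT₁) = 0.13109.
Reduction = 0.21388 − 0.13109 = 0.083.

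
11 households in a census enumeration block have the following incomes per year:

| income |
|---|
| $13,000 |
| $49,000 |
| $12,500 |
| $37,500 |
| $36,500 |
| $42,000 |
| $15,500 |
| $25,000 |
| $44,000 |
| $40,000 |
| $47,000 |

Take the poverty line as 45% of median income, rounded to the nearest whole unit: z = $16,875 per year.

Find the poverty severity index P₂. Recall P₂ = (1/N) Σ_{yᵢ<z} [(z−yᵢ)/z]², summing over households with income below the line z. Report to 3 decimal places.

0.012

Poor units: $12,500, $13,000, $15,500 (q = 3 of N = 11).
Shortfall ratios: (16875−12500)/16875 = 0.2593; (16875−13000)/16875 = 0.2296; (16875−15500)/16875 = 0.0815.
Squared: 0.0672; 0.0527; 0.0066.
Sum = 0.126584; P₂ = 0.126584 / 11 = 0.012.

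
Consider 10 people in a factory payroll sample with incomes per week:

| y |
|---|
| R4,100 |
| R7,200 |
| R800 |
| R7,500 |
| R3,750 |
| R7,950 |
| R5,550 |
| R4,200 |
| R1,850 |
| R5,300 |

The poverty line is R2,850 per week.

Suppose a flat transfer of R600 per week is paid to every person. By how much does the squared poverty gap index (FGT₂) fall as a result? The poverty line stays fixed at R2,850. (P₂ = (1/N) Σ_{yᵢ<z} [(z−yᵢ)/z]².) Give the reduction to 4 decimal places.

Before: below the line — R800, R1,850; squared poverty gap index (FGT₂) = 0.064050.
After the R600 transfer: below the line — R1,400, R2,450; squared poverty gap index (FGT₂) = 0.027855.
Reduction = 0.064050 − 0.027855 = 0.0362.

0.0362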